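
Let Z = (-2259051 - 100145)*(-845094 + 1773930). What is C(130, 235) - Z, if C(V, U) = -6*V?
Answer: 2191306175076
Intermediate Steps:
Z = -2191306175856 (Z = -2359196*928836 = -2191306175856)
C(130, 235) - Z = -6*130 - 1*(-2191306175856) = -780 + 2191306175856 = 2191306175076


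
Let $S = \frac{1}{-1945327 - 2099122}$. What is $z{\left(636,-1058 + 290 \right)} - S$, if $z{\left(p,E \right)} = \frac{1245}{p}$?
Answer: $\frac{1678446547}{857423188} \approx 1.9575$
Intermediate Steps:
$S = - \frac{1}{4044449}$ ($S = \frac{1}{-4044449} = - \frac{1}{4044449} \approx -2.4725 \cdot 10^{-7}$)
$z{\left(636,-1058 + 290 \right)} - S = \frac{1245}{636} - - \frac{1}{4044449} = 1245 \cdot \frac{1}{636} + \frac{1}{4044449} = \frac{415}{212} + \frac{1}{4044449} = \frac{1678446547}{857423188}$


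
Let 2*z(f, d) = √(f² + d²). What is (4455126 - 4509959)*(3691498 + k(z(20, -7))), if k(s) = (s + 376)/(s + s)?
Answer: -404831874501/2 - 20617208*√449/449 ≈ -2.0242e+11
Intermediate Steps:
z(f, d) = √(d² + f²)/2 (z(f, d) = √(f² + d²)/2 = √(d² + f²)/2)
k(s) = (376 + s)/(2*s) (k(s) = (376 + s)/((2*s)) = (376 + s)*(1/(2*s)) = (376 + s)/(2*s))
(4455126 - 4509959)*(3691498 + k(z(20, -7))) = (4455126 - 4509959)*(3691498 + (376 + √((-7)² + 20²)/2)/(2*((√((-7)² + 20²)/2)))) = -54833*(3691498 + (376 + √(49 + 400)/2)/(2*((√(49 + 400)/2)))) = -54833*(3691498 + (376 + √449/2)/(2*((√449/2)))) = -54833*(3691498 + (2*√449/449)*(376 + √449/2)/2) = -54833*(3691498 + √449*(376 + √449/2)/449) = -202415909834 - 54833*√449*(376 + √449/2)/449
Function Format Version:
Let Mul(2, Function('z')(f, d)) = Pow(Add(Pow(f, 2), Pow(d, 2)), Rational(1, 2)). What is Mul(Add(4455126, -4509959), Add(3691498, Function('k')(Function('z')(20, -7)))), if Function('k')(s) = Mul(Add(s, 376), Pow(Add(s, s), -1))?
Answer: Add(Rational(-404831874501, 2), Mul(Rational(-20617208, 449), Pow(449, Rational(1, 2)))) ≈ -2.0242e+11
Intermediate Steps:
Function('z')(f, d) = Mul(Rational(1, 2), Pow(Add(Pow(d, 2), Pow(f, 2)), Rational(1, 2))) (Function('z')(f, d) = Mul(Rational(1, 2), Pow(Add(Pow(f, 2), Pow(d, 2)), Rational(1, 2))) = Mul(Rational(1, 2), Pow(Add(Pow(d, 2), Pow(f, 2)), Rational(1, 2))))
Function('k')(s) = Mul(Rational(1, 2), Pow(s, -1), Add(376, s)) (Function('k')(s) = Mul(Add(376, s), Pow(Mul(2, s), -1)) = Mul(Add(376, s), Mul(Rational(1, 2), Pow(s, -1))) = Mul(Rational(1, 2), Pow(s, -1), Add(376, s)))
Mul(Add(4455126, -4509959), Add(3691498, Function('k')(Function('z')(20, -7)))) = Mul(Add(4455126, -4509959), Add(3691498, Mul(Rational(1, 2), Pow(Mul(Rational(1, 2), Pow(Add(Pow(-7, 2), Pow(20, 2)), Rational(1, 2))), -1), Add(376, Mul(Rational(1, 2), Pow(Add(Pow(-7, 2), Pow(20, 2)), Rational(1, 2))))))) = Mul(-54833, Add(3691498, Mul(Rational(1, 2), Pow(Mul(Rational(1, 2), Pow(Add(49, 400), Rational(1, 2))), -1), Add(376, Mul(Rational(1, 2), Pow(Add(49, 400), Rational(1, 2))))))) = Mul(-54833, Add(3691498, Mul(Rational(1, 2), Pow(Mul(Rational(1, 2), Pow(449, Rational(1, 2))), -1), Add(376, Mul(Rational(1, 2), Pow(449, Rational(1, 2))))))) = Mul(-54833, Add(3691498, Mul(Rational(1, 2), Mul(Rational(2, 449), Pow(449, Rational(1, 2))), Add(376, Mul(Rational(1, 2), Pow(449, Rational(1, 2))))))) = Mul(-54833, Add(3691498, Mul(Rational(1, 449), Pow(449, Rational(1, 2)), Add(376, Mul(Rational(1, 2), Pow(449, Rational(1, 2))))))) = Add(-202415909834, Mul(Rational(-54833, 449), Pow(449, Rational(1, 2)), Add(376, Mul(Rational(1, 2), Pow(449, Rational(1, 2))))))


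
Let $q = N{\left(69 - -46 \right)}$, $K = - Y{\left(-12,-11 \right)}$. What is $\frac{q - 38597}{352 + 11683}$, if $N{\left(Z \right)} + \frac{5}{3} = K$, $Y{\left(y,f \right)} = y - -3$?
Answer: $- \frac{115769}{36105} \approx -3.2065$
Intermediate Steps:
$Y{\left(y,f \right)} = 3 + y$ ($Y{\left(y,f \right)} = y + 3 = 3 + y$)
$K = 9$ ($K = - (3 - 12) = \left(-1\right) \left(-9\right) = 9$)
$N{\left(Z \right)} = \frac{22}{3}$ ($N{\left(Z \right)} = - \frac{5}{3} + 9 = \frac{22}{3}$)
$q = \frac{22}{3} \approx 7.3333$
$\frac{q - 38597}{352 + 11683} = \frac{\frac{22}{3} - 38597}{352 + 11683} = - \frac{115769}{3 \cdot 12035} = \left(- \frac{115769}{3}\right) \frac{1}{12035} = - \frac{115769}{36105}$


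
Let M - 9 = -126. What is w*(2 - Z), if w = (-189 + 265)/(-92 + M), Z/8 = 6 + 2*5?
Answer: 504/11 ≈ 45.818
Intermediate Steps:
M = -117 (M = 9 - 126 = -117)
Z = 128 (Z = 8*(6 + 2*5) = 8*(6 + 10) = 8*16 = 128)
w = -4/11 (w = (-189 + 265)/(-92 - 117) = 76/(-209) = 76*(-1/209) = -4/11 ≈ -0.36364)
w*(2 - Z) = -4*(2 - 1*128)/11 = -4*(2 - 128)/11 = -4/11*(-126) = 504/11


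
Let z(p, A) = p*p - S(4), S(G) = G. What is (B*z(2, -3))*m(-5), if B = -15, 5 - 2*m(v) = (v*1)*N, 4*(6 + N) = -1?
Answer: 0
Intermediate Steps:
N = -25/4 (N = -6 + (1/4)*(-1) = -6 - 1/4 = -25/4 ≈ -6.2500)
m(v) = 5/2 + 25*v/8 (m(v) = 5/2 - v*1*(-25)/(2*4) = 5/2 - v*(-25)/(2*4) = 5/2 - (-25)*v/8 = 5/2 + 25*v/8)
z(p, A) = -4 + p**2 (z(p, A) = p*p - 1*4 = p**2 - 4 = -4 + p**2)
(B*z(2, -3))*m(-5) = (-15*(-4 + 2**2))*(5/2 + (25/8)*(-5)) = (-15*(-4 + 4))*(5/2 - 125/8) = -15*0*(-105/8) = 0*(-105/8) = 0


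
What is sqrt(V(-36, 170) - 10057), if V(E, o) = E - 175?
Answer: 2*I*sqrt(2567) ≈ 101.33*I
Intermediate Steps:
V(E, o) = -175 + E
sqrt(V(-36, 170) - 10057) = sqrt((-175 - 36) - 10057) = sqrt(-211 - 10057) = sqrt(-10268) = 2*I*sqrt(2567)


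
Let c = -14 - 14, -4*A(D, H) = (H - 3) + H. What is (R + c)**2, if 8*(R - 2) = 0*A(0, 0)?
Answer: 676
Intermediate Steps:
A(D, H) = 3/4 - H/2 (A(D, H) = -((H - 3) + H)/4 = -((-3 + H) + H)/4 = -(-3 + 2*H)/4 = 3/4 - H/2)
R = 2 (R = 2 + (0*(3/4 - 1/2*0))/8 = 2 + (0*(3/4 + 0))/8 = 2 + (0*(3/4))/8 = 2 + (1/8)*0 = 2 + 0 = 2)
c = -28
(R + c)**2 = (2 - 28)**2 = (-26)**2 = 676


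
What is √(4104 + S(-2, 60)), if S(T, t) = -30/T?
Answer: √4119 ≈ 64.179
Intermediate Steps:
√(4104 + S(-2, 60)) = √(4104 - 30/(-2)) = √(4104 - 30*(-½)) = √(4104 + 15) = √4119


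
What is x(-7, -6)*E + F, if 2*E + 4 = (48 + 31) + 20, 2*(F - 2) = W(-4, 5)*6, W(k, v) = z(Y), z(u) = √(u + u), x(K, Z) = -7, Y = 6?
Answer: -661/2 + 6*√3 ≈ -320.11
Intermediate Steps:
z(u) = √2*√u (z(u) = √(2*u) = √2*√u)
W(k, v) = 2*√3 (W(k, v) = √2*√6 = 2*√3)
F = 2 + 6*√3 (F = 2 + ((2*√3)*6)/2 = 2 + (12*√3)/2 = 2 + 6*√3 ≈ 12.392)
E = 95/2 (E = -2 + ((48 + 31) + 20)/2 = -2 + (79 + 20)/2 = -2 + (½)*99 = -2 + 99/2 = 95/2 ≈ 47.500)
x(-7, -6)*E + F = -7*95/2 + (2 + 6*√3) = -665/2 + (2 + 6*√3) = -661/2 + 6*√3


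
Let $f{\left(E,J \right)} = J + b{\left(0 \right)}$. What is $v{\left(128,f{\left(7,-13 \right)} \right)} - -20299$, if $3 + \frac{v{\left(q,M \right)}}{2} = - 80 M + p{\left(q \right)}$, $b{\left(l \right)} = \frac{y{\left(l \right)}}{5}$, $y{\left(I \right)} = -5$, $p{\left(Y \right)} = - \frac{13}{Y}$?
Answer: $\frac{1442099}{64} \approx 22533.0$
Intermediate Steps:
$b{\left(l \right)} = -1$ ($b{\left(l \right)} = - \frac{5}{5} = \left(-5\right) \frac{1}{5} = -1$)
$f{\left(E,J \right)} = -1 + J$ ($f{\left(E,J \right)} = J - 1 = -1 + J$)
$v{\left(q,M \right)} = -6 - 160 M - \frac{26}{q}$ ($v{\left(q,M \right)} = -6 + 2 \left(- 80 M - \frac{13}{q}\right) = -6 - \left(\frac{26}{q} + 160 M\right) = -6 - 160 M - \frac{26}{q}$)
$v{\left(128,f{\left(7,-13 \right)} \right)} - -20299 = \left(-6 - 160 \left(-1 - 13\right) - \frac{26}{128}\right) - -20299 = \left(-6 - -2240 - \frac{13}{64}\right) + 20299 = \left(-6 + 2240 - \frac{13}{64}\right) + 20299 = \frac{142963}{64} + 20299 = \frac{1442099}{64}$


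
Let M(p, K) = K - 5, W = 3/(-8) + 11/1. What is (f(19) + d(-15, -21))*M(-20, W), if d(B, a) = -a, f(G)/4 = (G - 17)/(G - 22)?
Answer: 825/8 ≈ 103.13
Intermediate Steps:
W = 85/8 (W = 3*(-⅛) + 11*1 = -3/8 + 11 = 85/8 ≈ 10.625)
M(p, K) = -5 + K
f(G) = 4*(-17 + G)/(-22 + G) (f(G) = 4*((G - 17)/(G - 22)) = 4*((-17 + G)/(-22 + G)) = 4*(-17 + G)/(-22 + G))
(f(19) + d(-15, -21))*M(-20, W) = (4*(-17 + 19)/(-22 + 19) - 1*(-21))*(-5 + 85/8) = (4*2/(-3) + 21)*(45/8) = (4*(-⅓)*2 + 21)*(45/8) = (-8/3 + 21)*(45/8) = (55/3)*(45/8) = 825/8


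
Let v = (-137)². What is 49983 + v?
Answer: 68752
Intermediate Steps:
v = 18769
49983 + v = 49983 + 18769 = 68752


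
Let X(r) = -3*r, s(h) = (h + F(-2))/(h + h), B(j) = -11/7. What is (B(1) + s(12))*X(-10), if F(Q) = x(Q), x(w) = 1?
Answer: -865/28 ≈ -30.893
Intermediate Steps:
B(j) = -11/7 (B(j) = -11*⅐ = -11/7)
F(Q) = 1
s(h) = (1 + h)/(2*h) (s(h) = (h + 1)/(h + h) = (1 + h)/((2*h)) = (1 + h)*(1/(2*h)) = (1 + h)/(2*h))
X(r) = -3*r
(B(1) + s(12))*X(-10) = (-11/7 + (½)*(1 + 12)/12)*(-3*(-10)) = (-11/7 + (½)*(1/12)*13)*30 = (-11/7 + 13/24)*30 = -173/168*30 = -865/28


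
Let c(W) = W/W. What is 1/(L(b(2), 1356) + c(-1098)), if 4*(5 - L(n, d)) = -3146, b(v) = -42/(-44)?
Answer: 2/1585 ≈ 0.0012618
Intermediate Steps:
c(W) = 1
b(v) = 21/22 (b(v) = -42*(-1/44) = 21/22)
L(n, d) = 1583/2 (L(n, d) = 5 - ¼*(-3146) = 5 + 1573/2 = 1583/2)
1/(L(b(2), 1356) + c(-1098)) = 1/(1583/2 + 1) = 1/(1585/2) = 2/1585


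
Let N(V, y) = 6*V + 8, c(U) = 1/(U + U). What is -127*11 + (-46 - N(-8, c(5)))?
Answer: -1403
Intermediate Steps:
c(U) = 1/(2*U)
N(V, y) = 8 + 6*V
-127*11 + (-46 - N(-8, c(5))) = -127*11 + (-46 - (8 + 6*(-8))) = -1397 + (-46 - (8 - 48)) = -1397 + (-46 - 1*(-40)) = -1397 + (-46 + 40) = -1397 - 6 = -1403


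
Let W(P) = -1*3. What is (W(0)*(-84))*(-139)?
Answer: -35028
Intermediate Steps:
W(P) = -3
(W(0)*(-84))*(-139) = -3*(-84)*(-139) = 252*(-139) = -35028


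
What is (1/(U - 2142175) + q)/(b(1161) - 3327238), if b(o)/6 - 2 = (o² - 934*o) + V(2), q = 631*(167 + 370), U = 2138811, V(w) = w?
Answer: -1139881307/5873315248 ≈ -0.19408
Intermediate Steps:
q = 338847 (q = 631*537 = 338847)
b(o) = 24 - 5604*o + 6*o² (b(o) = 12 + 6*((o² - 934*o) + 2) = 12 + 6*(2 + o² - 934*o) = 12 + (12 - 5604*o + 6*o²) = 24 - 5604*o + 6*o²)
(1/(U - 2142175) + q)/(b(1161) - 3327238) = (1/(2138811 - 2142175) + 338847)/((24 - 5604*1161 + 6*1161²) - 3327238) = (1/(-3364) + 338847)/((24 - 6506244 + 6*1347921) - 3327238) = (-1/3364 + 338847)/((24 - 6506244 + 8087526) - 3327238) = 1139881307/(3364*(1581306 - 3327238)) = (1139881307/3364)/(-1745932) = (1139881307/3364)*(-1/1745932) = -1139881307/5873315248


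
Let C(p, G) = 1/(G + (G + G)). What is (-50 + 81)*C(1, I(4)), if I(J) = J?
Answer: 31/12 ≈ 2.5833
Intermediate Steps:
C(p, G) = 1/(3*G) (C(p, G) = 1/(G + 2*G) = 1/(3*G))
(-50 + 81)*C(1, I(4)) = (-50 + 81)*((⅓)/4) = 31*((⅓)*(¼)) = 31*(1/12) = 31/12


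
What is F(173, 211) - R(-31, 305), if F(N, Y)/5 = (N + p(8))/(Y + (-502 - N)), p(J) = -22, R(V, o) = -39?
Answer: 17341/464 ≈ 37.373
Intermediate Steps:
F(N, Y) = 5*(-22 + N)/(-502 + Y - N) (F(N, Y) = 5*((N - 22)/(Y + (-502 - N))) = 5*((-22 + N)/(-502 + Y - N)) = 5*(-22 + N)/(-502 + Y - N))
F(173, 211) - R(-31, 305) = 5*(22 - 1*173)/(502 + 173 - 1*211) - 1*(-39) = 5*(22 - 173)/(502 + 173 - 211) + 39 = 5*(-151)/464 + 39 = 5*(1/464)*(-151) + 39 = -755/464 + 39 = 17341/464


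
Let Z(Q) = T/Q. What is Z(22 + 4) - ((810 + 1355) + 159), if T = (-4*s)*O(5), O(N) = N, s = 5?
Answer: -30262/13 ≈ -2327.8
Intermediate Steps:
T = -100 (T = -4*5*5 = -20*5 = -100)
Z(Q) = -100/Q
Z(22 + 4) - ((810 + 1355) + 159) = -100/(22 + 4) - ((810 + 1355) + 159) = -100/26 - (2165 + 159) = -100*1/26 - 1*2324 = -50/13 - 2324 = -30262/13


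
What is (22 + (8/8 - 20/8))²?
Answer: 1681/4 ≈ 420.25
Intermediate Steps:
(22 + (8/8 - 20/8))² = (22 + (8*(⅛) - 20*⅛))² = (22 + (1 - 5/2))² = (22 - 3/2)² = (41/2)² = 1681/4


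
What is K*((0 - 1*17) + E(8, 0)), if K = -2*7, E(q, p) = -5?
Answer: 308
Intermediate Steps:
K = -14
K*((0 - 1*17) + E(8, 0)) = -14*((0 - 1*17) - 5) = -14*((0 - 17) - 5) = -14*(-17 - 5) = -14*(-22) = 308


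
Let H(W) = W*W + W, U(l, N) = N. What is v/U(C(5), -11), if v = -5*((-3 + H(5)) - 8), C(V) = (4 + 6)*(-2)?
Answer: 95/11 ≈ 8.6364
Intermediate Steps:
C(V) = -20 (C(V) = 10*(-2) = -20)
H(W) = W + W² (H(W) = W² + W = W + W²)
v = -95 (v = -5*((-3 + 5*(1 + 5)) - 8) = -5*((-3 + 5*6) - 8) = -5*((-3 + 30) - 8) = -5*(27 - 8) = -5*19 = -95)
v/U(C(5), -11) = -95/(-11) = -95*(-1/11) = 95/11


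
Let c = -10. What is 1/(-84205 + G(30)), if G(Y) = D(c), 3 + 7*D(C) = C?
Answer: -7/589448 ≈ -1.1876e-5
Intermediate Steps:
D(C) = -3/7 + C/7
G(Y) = -13/7 (G(Y) = -3/7 + (⅐)*(-10) = -3/7 - 10/7 = -13/7)
1/(-84205 + G(30)) = 1/(-84205 - 13/7) = 1/(-589448/7) = -7/589448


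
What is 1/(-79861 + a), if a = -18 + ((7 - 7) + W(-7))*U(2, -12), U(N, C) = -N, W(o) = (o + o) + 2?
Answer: -1/79855 ≈ -1.2523e-5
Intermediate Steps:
W(o) = 2 + 2*o (W(o) = 2*o + 2 = 2 + 2*o)
a = 6 (a = -18 + ((7 - 7) + (2 + 2*(-7)))*(-1*2) = -18 + (0 + (2 - 14))*(-2) = -18 + (0 - 12)*(-2) = -18 - 12*(-2) = -18 + 24 = 6)
1/(-79861 + a) = 1/(-79861 + 6) = 1/(-79855) = -1/79855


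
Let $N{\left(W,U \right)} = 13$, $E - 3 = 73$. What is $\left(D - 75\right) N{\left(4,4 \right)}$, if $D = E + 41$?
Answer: $546$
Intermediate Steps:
$E = 76$ ($E = 3 + 73 = 76$)
$D = 117$ ($D = 76 + 41 = 117$)
$\left(D - 75\right) N{\left(4,4 \right)} = \left(117 - 75\right) 13 = 42 \cdot 13 = 546$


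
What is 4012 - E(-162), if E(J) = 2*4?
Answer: 4004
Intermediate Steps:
E(J) = 8
4012 - E(-162) = 4012 - 1*8 = 4012 - 8 = 4004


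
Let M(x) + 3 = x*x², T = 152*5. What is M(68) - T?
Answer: 313669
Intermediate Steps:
T = 760
M(x) = -3 + x³ (M(x) = -3 + x*x² = -3 + x³)
M(68) - T = (-3 + 68³) - 1*760 = (-3 + 314432) - 760 = 314429 - 760 = 313669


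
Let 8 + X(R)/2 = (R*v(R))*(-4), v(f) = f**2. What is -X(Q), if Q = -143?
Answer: -23393640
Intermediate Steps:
X(R) = -16 - 8*R**3 (X(R) = -16 + 2*((R*R**2)*(-4)) = -16 + 2*(R**3*(-4)) = -16 + 2*(-4*R**3) = -16 - 8*R**3)
-X(Q) = -(-16 - 8*(-143)**3) = -(-16 - 8*(-2924207)) = -(-16 + 23393656) = -1*23393640 = -23393640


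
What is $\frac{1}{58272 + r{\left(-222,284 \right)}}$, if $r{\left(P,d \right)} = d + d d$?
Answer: $\frac{1}{139212} \approx 7.1833 \cdot 10^{-6}$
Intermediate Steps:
$r{\left(P,d \right)} = d + d^{2}$
$\frac{1}{58272 + r{\left(-222,284 \right)}} = \frac{1}{58272 + 284 \left(1 + 284\right)} = \frac{1}{58272 + 284 \cdot 285} = \frac{1}{58272 + 80940} = \frac{1}{139212}$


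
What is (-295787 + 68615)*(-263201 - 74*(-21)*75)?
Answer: 33315000972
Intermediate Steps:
(-295787 + 68615)*(-263201 - 74*(-21)*75) = -227172*(-263201 + 1554*75) = -227172*(-263201 + 116550) = -227172*(-146651) = 33315000972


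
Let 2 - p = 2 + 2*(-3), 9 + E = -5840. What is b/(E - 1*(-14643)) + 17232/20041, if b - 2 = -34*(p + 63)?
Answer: 52281052/88120277 ≈ 0.59329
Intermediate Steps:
E = -5849 (E = -9 - 5840 = -5849)
p = 6 (p = 2 - (2 + 2*(-3)) = 2 - (2 - 6) = 2 - 1*(-4) = 2 + 4 = 6)
b = -2344 (b = 2 - 34*(6 + 63) = 2 - 34*69 = 2 - 2346 = -2344)
b/(E - 1*(-14643)) + 17232/20041 = -2344/(-5849 - 1*(-14643)) + 17232/20041 = -2344/(-5849 + 14643) + 17232*(1/20041) = -2344/8794 + 17232/20041 = -2344*1/8794 + 17232/20041 = -1172/4397 + 17232/20041 = 52281052/88120277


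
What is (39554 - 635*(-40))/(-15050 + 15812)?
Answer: 32477/381 ≈ 85.241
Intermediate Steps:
(39554 - 635*(-40))/(-15050 + 15812) = (39554 + 25400)/762 = 64954*(1/762) = 32477/381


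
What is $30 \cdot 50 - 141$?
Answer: $1359$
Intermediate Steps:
$30 \cdot 50 - 141 = 1500 - 141 = 1359$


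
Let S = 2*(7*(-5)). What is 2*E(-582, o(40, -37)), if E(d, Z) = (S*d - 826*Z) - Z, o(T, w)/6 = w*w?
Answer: -13504476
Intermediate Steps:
o(T, w) = 6*w**2 (o(T, w) = 6*(w*w) = 6*w**2)
S = -70 (S = 2*(-35) = -70)
E(d, Z) = -827*Z - 70*d (E(d, Z) = (-70*d - 826*Z) - Z = (-826*Z - 70*d) - Z = -827*Z - 70*d)
2*E(-582, o(40, -37)) = 2*(-4962*(-37)**2 - 70*(-582)) = 2*(-4962*1369 + 40740) = 2*(-827*8214 + 40740) = 2*(-6792978 + 40740) = 2*(-6752238) = -13504476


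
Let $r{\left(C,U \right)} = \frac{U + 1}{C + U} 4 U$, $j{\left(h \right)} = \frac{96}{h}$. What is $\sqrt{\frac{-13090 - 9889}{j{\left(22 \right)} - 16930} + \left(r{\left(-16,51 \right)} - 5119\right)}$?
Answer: $\frac{i \sqrt{204440894072853830}}{6516370} \approx 69.387 i$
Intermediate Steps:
$r{\left(C,U \right)} = \frac{4 U \left(1 + U\right)}{C + U}$ ($r{\left(C,U \right)} = \frac{1 + U}{C + U} 4 U = \frac{4 \left(1 + U\right)}{C + U} U = \frac{4 U \left(1 + U\right)}{C + U}$)
$\sqrt{\frac{-13090 - 9889}{j{\left(22 \right)} - 16930} + \left(r{\left(-16,51 \right)} - 5119\right)} = \sqrt{\frac{-13090 - 9889}{\frac{96}{22} - 16930} - \left(5119 - \frac{204 \left(1 + 51\right)}{-16 + 51}\right)} = \sqrt{- \frac{22979}{96 \cdot \frac{1}{22} - 16930} - \left(5119 - 204 \cdot \frac{1}{35} \cdot 52\right)} = \sqrt{- \frac{22979}{\frac{48}{11} - 16930} - \left(5119 - \frac{204}{35} \cdot 52\right)} = \sqrt{- \frac{22979}{- \frac{186182}{11}} + \left(\frac{10608}{35} - 5119\right)} = \sqrt{\left(-22979\right) \left(- \frac{11}{186182}\right) - \frac{168557}{35}} = \sqrt{\frac{252769}{186182} - \frac{168557}{35}} = \sqrt{- \frac{31373432459}{6516370}} = \frac{i \sqrt{204440894072853830}}{6516370}$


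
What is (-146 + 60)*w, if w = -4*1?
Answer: 344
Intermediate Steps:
w = -4
(-146 + 60)*w = (-146 + 60)*(-4) = -86*(-4) = 344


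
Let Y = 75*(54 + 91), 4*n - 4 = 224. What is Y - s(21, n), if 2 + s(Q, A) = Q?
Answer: 10856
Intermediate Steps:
n = 57 (n = 1 + (1/4)*224 = 1 + 56 = 57)
Y = 10875 (Y = 75*145 = 10875)
s(Q, A) = -2 + Q
Y - s(21, n) = 10875 - (-2 + 21) = 10875 - 1*19 = 10875 - 19 = 10856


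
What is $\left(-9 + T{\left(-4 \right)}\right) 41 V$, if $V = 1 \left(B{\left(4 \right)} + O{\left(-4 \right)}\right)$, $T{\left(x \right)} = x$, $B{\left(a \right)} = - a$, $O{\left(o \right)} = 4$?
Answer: $0$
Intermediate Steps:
$V = 0$ ($V = 1 \left(\left(-1\right) 4 + 4\right) = 1 \left(-4 + 4\right) = 1 \cdot 0 = 0$)
$\left(-9 + T{\left(-4 \right)}\right) 41 V = \left(-9 - 4\right) 41 \cdot 0 = \left(-13\right) 41 \cdot 0 = \left(-533\right) 0 = 0$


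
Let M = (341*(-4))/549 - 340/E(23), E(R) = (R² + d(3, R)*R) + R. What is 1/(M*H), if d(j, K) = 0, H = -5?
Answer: 25254/391495 ≈ 0.064507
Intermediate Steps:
E(R) = R + R² (E(R) = (R² + 0*R) + R = (R² + 0) + R = R² + R = R + R²)
M = -78299/25254 (M = (341*(-4))/549 - 340*1/(23*(1 + 23)) = -1364*1/549 - 340/(23*24) = -1364/549 - 340/552 = -1364/549 - 340*1/552 = -1364/549 - 85/138 = -78299/25254 ≈ -3.1005)
1/(M*H) = 1/(-78299/25254*(-5)) = 1/(391495/25254) = 25254/391495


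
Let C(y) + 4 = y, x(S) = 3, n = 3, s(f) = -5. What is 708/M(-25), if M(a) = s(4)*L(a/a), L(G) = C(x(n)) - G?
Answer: 354/5 ≈ 70.800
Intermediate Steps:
C(y) = -4 + y
L(G) = -1 - G (L(G) = (-4 + 3) - G = -1 - G)
M(a) = 10 (M(a) = -5*(-1 - a/a) = -5*(-1 - 1*1) = -5*(-1 - 1) = -5*(-2) = 10)
708/M(-25) = 708/10 = 708*(1/10) = 354/5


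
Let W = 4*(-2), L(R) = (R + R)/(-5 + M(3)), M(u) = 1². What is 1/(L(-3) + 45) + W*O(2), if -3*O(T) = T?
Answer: 166/31 ≈ 5.3548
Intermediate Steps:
M(u) = 1
L(R) = -R/2 (L(R) = (R + R)/(-5 + 1) = (2*R)/(-4) = (2*R)*(-¼) = -R/2)
W = -8
O(T) = -T/3
1/(L(-3) + 45) + W*O(2) = 1/(-½*(-3) + 45) - (-8)*2/3 = 1/(3/2 + 45) - 8*(-⅔) = 1/(93/2) + 16/3 = 2/93 + 16/3 = 166/31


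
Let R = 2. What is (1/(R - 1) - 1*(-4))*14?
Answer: 70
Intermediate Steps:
(1/(R - 1) - 1*(-4))*14 = (1/(2 - 1) - 1*(-4))*14 = (1/1 + 4)*14 = (1 + 4)*14 = 5*14 = 70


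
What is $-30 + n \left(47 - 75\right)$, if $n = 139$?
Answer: $-3922$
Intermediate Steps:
$-30 + n \left(47 - 75\right) = -30 + 139 \left(47 - 75\right) = -30 + 139 \left(-28\right) = -30 - 3892 = -3922$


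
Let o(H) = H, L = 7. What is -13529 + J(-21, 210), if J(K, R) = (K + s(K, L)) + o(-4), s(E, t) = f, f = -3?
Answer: -13557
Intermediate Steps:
s(E, t) = -3
J(K, R) = -7 + K (J(K, R) = (K - 3) - 4 = (-3 + K) - 4 = -7 + K)
-13529 + J(-21, 210) = -13529 + (-7 - 21) = -13529 - 28 = -13557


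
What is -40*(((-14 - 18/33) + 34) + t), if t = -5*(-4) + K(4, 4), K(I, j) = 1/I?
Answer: -17470/11 ≈ -1588.2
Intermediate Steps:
t = 81/4 (t = -5*(-4) + 1/4 = 20 + 1/4 = 81/4 ≈ 20.250)
-40*(((-14 - 18/33) + 34) + t) = -40*(((-14 - 18/33) + 34) + 81/4) = -40*(((-14 - 18*1/33) + 34) + 81/4) = -40*(((-14 - 6/11) + 34) + 81/4) = -40*((-160/11 + 34) + 81/4) = -40*(214/11 + 81/4) = -40*1747/44 = -17470/11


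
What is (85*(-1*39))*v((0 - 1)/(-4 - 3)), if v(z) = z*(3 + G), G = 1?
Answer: -13260/7 ≈ -1894.3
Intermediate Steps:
v(z) = 4*z (v(z) = z*(3 + 1) = z*4 = 4*z)
(85*(-1*39))*v((0 - 1)/(-4 - 3)) = (85*(-1*39))*(4*((0 - 1)/(-4 - 3))) = (85*(-39))*(4*(-1/(-7))) = -13260*(-1*(-⅐)) = -13260/7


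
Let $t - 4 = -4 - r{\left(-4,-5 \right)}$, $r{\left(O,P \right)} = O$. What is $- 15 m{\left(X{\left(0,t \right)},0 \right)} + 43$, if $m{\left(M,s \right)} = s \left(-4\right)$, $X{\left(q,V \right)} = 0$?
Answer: $43$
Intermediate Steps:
$t = 4$ ($t = 4 - 0 = 4 + \left(-4 + 4\right) = 4 + 0 = 4$)
$m{\left(M,s \right)} = - 4 s$
$- 15 m{\left(X{\left(0,t \right)},0 \right)} + 43 = - 15 \left(\left(-4\right) 0\right) + 43 = \left(-15\right) 0 + 43 = 0 + 43 = 43$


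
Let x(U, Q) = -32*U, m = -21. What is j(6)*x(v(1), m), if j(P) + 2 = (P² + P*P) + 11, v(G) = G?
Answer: -2592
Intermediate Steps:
j(P) = 9 + 2*P² (j(P) = -2 + ((P² + P*P) + 11) = -2 + ((P² + P²) + 11) = -2 + (2*P² + 11) = -2 + (11 + 2*P²) = 9 + 2*P²)
j(6)*x(v(1), m) = (9 + 2*6²)*(-32*1) = (9 + 2*36)*(-32) = (9 + 72)*(-32) = 81*(-32) = -2592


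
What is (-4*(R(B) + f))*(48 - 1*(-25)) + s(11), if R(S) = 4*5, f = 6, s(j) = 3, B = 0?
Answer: -7589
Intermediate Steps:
R(S) = 20
(-4*(R(B) + f))*(48 - 1*(-25)) + s(11) = (-4*(20 + 6))*(48 - 1*(-25)) + 3 = (-4*26)*(48 + 25) + 3 = -104*73 + 3 = -7592 + 3 = -7589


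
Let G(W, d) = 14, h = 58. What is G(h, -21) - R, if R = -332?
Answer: 346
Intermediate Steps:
G(h, -21) - R = 14 - 1*(-332) = 14 + 332 = 346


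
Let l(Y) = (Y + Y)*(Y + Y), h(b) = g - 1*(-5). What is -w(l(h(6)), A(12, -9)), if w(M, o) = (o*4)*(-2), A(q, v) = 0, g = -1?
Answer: 0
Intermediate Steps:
h(b) = 4 (h(b) = -1 - 1*(-5) = -1 + 5 = 4)
l(Y) = 4*Y² (l(Y) = (2*Y)*(2*Y) = 4*Y²)
w(M, o) = -8*o (w(M, o) = (4*o)*(-2) = -8*o)
-w(l(h(6)), A(12, -9)) = -(-8)*0 = -1*0 = 0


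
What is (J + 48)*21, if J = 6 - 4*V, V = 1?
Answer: 1050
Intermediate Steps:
J = 2 (J = 6 - 4*1 = 6 - 4 = 2)
(J + 48)*21 = (2 + 48)*21 = 50*21 = 1050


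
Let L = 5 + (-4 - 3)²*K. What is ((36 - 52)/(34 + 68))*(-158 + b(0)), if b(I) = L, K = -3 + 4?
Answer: 832/51 ≈ 16.314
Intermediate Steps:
K = 1
L = 54 (L = 5 + (-4 - 3)²*1 = 5 + (-7)²*1 = 5 + 49*1 = 5 + 49 = 54)
b(I) = 54
((36 - 52)/(34 + 68))*(-158 + b(0)) = ((36 - 52)/(34 + 68))*(-158 + 54) = -16/102*(-104) = -16*1/102*(-104) = -8/51*(-104) = 832/51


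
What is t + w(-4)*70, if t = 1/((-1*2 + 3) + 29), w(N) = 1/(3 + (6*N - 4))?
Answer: -83/30 ≈ -2.7667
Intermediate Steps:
w(N) = 1/(-1 + 6*N) (w(N) = 1/(3 + (-4 + 6*N)) = 1/(-1 + 6*N))
t = 1/30 (t = 1/((-2 + 3) + 29) = 1/(1 + 29) = 1/30 ≈ 0.033333)
t + w(-4)*70 = 1/30 + 70/(-1 + 6*(-4)) = 1/30 + 70/(-1 - 24) = 1/30 + 70/(-25) = 1/30 - 1/25*70 = 1/30 - 14/5 = -83/30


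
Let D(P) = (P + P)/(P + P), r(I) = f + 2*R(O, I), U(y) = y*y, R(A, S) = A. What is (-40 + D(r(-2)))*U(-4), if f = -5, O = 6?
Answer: -624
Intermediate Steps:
U(y) = y**2
r(I) = 7 (r(I) = -5 + 2*6 = -5 + 12 = 7)
D(P) = 1 (D(P) = (2*P)/((2*P)) = (2*P)*(1/(2*P)) = 1)
(-40 + D(r(-2)))*U(-4) = (-40 + 1)*(-4)**2 = -39*16 = -624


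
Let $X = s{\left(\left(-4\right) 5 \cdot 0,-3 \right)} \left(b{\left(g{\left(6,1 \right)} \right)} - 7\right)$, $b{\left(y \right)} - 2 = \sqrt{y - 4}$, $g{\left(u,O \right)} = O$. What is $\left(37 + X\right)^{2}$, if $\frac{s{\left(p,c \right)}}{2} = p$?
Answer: $1369$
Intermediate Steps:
$b{\left(y \right)} = 2 + \sqrt{-4 + y}$ ($b{\left(y \right)} = 2 + \sqrt{y - 4} = 2 + \sqrt{-4 + y}$)
$s{\left(p,c \right)} = 2 p$
$X = 0$ ($X = 2 \left(-4\right) 5 \cdot 0 \left(\left(2 + \sqrt{-4 + 1}\right) - 7\right) = 2 \left(\left(-20\right) 0\right) \left(\left(2 + \sqrt{-3}\right) - 7\right) = 2 \cdot 0 \left(\left(2 + i \sqrt{3}\right) - 7\right) = 0 \left(-5 + i \sqrt{3}\right) = 0$)
$\left(37 + X\right)^{2} = \left(37 + 0\right)^{2} = 37^{2} = 1369$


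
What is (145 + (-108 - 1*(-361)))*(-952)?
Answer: -378896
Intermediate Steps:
(145 + (-108 - 1*(-361)))*(-952) = (145 + (-108 + 361))*(-952) = (145 + 253)*(-952) = 398*(-952) = -378896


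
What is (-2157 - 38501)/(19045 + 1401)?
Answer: -20329/10223 ≈ -1.9886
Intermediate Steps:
(-2157 - 38501)/(19045 + 1401) = -40658/20446 = -40658*1/20446 = -20329/10223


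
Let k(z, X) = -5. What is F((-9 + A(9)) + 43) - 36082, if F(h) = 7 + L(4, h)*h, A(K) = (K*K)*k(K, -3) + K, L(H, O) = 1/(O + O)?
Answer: -72149/2 ≈ -36075.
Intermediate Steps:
L(H, O) = 1/(2*O)
A(K) = K - 5*K² (A(K) = (K*K)*(-5) + K = K²*(-5) + K = -5*K² + K = K - 5*K²)
F(h) = 15/2 (F(h) = 7 + (1/(2*h))*h = 7 + ½ = 15/2)
F((-9 + A(9)) + 43) - 36082 = 15/2 - 36082 = -72149/2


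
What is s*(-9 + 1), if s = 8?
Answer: -64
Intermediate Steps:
s*(-9 + 1) = 8*(-9 + 1) = 8*(-8) = -64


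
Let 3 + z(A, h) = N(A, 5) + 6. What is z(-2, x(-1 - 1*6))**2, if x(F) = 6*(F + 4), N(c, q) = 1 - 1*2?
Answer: 4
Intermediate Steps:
N(c, q) = -1 (N(c, q) = 1 - 2 = -1)
x(F) = 24 + 6*F (x(F) = 6*(4 + F) = 24 + 6*F)
z(A, h) = 2 (z(A, h) = -3 + (-1 + 6) = -3 + 5 = 2)
z(-2, x(-1 - 1*6))**2 = 2**2 = 4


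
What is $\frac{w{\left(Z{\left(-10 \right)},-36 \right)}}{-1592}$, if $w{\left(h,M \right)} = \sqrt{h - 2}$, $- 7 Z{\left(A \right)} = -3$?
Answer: $- \frac{i \sqrt{77}}{11144} \approx - 0.00078742 i$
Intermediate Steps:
$Z{\left(A \right)} = \frac{3}{7}$ ($Z{\left(A \right)} = \left(- \frac{1}{7}\right) \left(-3\right) = \frac{3}{7}$)
$w{\left(h,M \right)} = \sqrt{-2 + h}$
$\frac{w{\left(Z{\left(-10 \right)},-36 \right)}}{-1592} = \frac{\sqrt{-2 + \frac{3}{7}}}{-1592} = \sqrt{- \frac{11}{7}} \left(- \frac{1}{1592}\right) = \frac{i \sqrt{77}}{7} \left(- \frac{1}{1592}\right) = - \frac{i \sqrt{77}}{11144}$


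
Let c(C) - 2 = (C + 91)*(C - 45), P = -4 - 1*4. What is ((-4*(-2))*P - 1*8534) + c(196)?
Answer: 34741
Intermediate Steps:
P = -8 (P = -4 - 4 = -8)
c(C) = 2 + (-45 + C)*(91 + C) (c(C) = 2 + (C + 91)*(C - 45) = 2 + (91 + C)*(-45 + C) = 2 + (-45 + C)*(91 + C))
((-4*(-2))*P - 1*8534) + c(196) = (-4*(-2)*(-8) - 1*8534) + (-4093 + 196² + 46*196) = (8*(-8) - 8534) + (-4093 + 38416 + 9016) = (-64 - 8534) + 43339 = -8598 + 43339 = 34741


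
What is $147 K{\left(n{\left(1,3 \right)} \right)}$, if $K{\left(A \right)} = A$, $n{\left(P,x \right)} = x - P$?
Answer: $294$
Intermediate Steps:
$147 K{\left(n{\left(1,3 \right)} \right)} = 147 \left(3 - 1\right) = 147 \cdot 2 = 294$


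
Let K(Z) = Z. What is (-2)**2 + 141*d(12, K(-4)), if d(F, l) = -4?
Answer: -560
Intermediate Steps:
(-2)**2 + 141*d(12, K(-4)) = (-2)**2 + 141*(-4) = 4 - 564 = -560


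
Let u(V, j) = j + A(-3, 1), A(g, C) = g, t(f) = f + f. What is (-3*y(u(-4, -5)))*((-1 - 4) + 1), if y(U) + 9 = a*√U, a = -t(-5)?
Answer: -108 + 240*I*√2 ≈ -108.0 + 339.41*I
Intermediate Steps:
t(f) = 2*f
a = 10 (a = -2*(-5) = -1*(-10) = 10)
u(V, j) = -3 + j (u(V, j) = j - 3 = -3 + j)
y(U) = -9 + 10*√U
(-3*y(u(-4, -5)))*((-1 - 4) + 1) = (-3*(-9 + 10*√(-3 - 5)))*((-1 - 4) + 1) = (-3*(-9 + 10*√(-8)))*(-5 + 1) = -3*(-9 + 10*(2*I*√2))*(-4) = -3*(-9 + 20*I*√2)*(-4) = (27 - 60*I*√2)*(-4) = -108 + 240*I*√2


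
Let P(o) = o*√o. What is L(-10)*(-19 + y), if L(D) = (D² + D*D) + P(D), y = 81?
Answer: 12400 - 620*I*√10 ≈ 12400.0 - 1960.6*I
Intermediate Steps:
P(o) = o^(3/2)
L(D) = D^(3/2) + 2*D² (L(D) = (D² + D*D) + D^(3/2) = (D² + D²) + D^(3/2) = 2*D² + D^(3/2) = D^(3/2) + 2*D²)
L(-10)*(-19 + y) = ((-10)^(3/2) + 2*(-10)²)*(-19 + 81) = (-10*I*√10 + 2*100)*62 = (-10*I*√10 + 200)*62 = (200 - 10*I*√10)*62 = 12400 - 620*I*√10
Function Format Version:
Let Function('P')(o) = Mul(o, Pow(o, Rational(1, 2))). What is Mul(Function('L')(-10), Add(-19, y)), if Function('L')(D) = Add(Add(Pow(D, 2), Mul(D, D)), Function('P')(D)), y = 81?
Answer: Add(12400, Mul(-620, I, Pow(10, Rational(1, 2)))) ≈ Add(12400., Mul(-1960.6, I))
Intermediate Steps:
Function('P')(o) = Pow(o, Rational(3, 2))
Function('L')(D) = Add(Pow(D, Rational(3, 2)), Mul(2, Pow(D, 2))) (Function('L')(D) = Add(Add(Pow(D, 2), Mul(D, D)), Pow(D, Rational(3, 2))) = Add(Add(Pow(D, 2), Pow(D, 2)), Pow(D, Rational(3, 2))) = Add(Mul(2, Pow(D, 2)), Pow(D, Rational(3, 2))) = Add(Pow(D, Rational(3, 2)), Mul(2, Pow(D, 2))))
Mul(Function('L')(-10), Add(-19, y)) = Mul(Add(Pow(-10, Rational(3, 2)), Mul(2, Pow(-10, 2))), Add(-19, 81)) = Mul(Add(Mul(-10, I, Pow(10, Rational(1, 2))), Mul(2, 100)), 62) = Mul(Add(Mul(-10, I, Pow(10, Rational(1, 2))), 200), 62) = Mul(Add(200, Mul(-10, I, Pow(10, Rational(1, 2)))), 62) = Add(12400, Mul(-620, I, Pow(10, Rational(1, 2))))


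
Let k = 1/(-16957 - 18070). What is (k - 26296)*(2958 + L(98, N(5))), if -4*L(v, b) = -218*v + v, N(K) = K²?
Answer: -15242787314157/70054 ≈ -2.1759e+8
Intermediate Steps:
L(v, b) = 217*v/4 (L(v, b) = -(-218*v + v)/4 = -(-217)*v/4 = 217*v/4)
k = -1/35027 (k = 1/(-35027) = -1/35027 ≈ -2.8549e-5)
(k - 26296)*(2958 + L(98, N(5))) = (-1/35027 - 26296)*(2958 + (217/4)*98) = -921069993*(2958 + 10633/2)/35027 = -921069993/35027*16549/2 = -15242787314157/70054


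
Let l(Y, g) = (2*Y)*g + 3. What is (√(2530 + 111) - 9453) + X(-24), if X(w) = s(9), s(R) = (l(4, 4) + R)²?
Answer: -7517 + √2641 ≈ -7465.6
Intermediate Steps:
l(Y, g) = 3 + 2*Y*g (l(Y, g) = 2*Y*g + 3 = 3 + 2*Y*g)
s(R) = (35 + R)² (s(R) = ((3 + 2*4*4) + R)² = ((3 + 32) + R)² = (35 + R)²)
X(w) = 1936 (X(w) = (35 + 9)² = 44² = 1936)
(√(2530 + 111) - 9453) + X(-24) = (√(2530 + 111) - 9453) + 1936 = (√2641 - 9453) + 1936 = (-9453 + √2641) + 1936 = -7517 + √2641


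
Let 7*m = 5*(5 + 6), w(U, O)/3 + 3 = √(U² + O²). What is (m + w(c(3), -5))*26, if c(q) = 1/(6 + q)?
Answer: -208/7 + 26*√2026/3 ≈ 360.38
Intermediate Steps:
w(U, O) = -9 + 3*√(O² + U²) (w(U, O) = -9 + 3*√(U² + O²) = -9 + 3*√(O² + U²))
m = 55/7 (m = (5*(5 + 6))/7 = (5*11)/7 = (⅐)*55 = 55/7 ≈ 7.8571)
(m + w(c(3), -5))*26 = (55/7 + (-9 + 3*√((-5)² + (1/(6 + 3))²)))*26 = (55/7 + (-9 + 3*√(25 + (1/9)²)))*26 = (55/7 + (-9 + 3*√(25 + (⅑)²)))*26 = (55/7 + (-9 + 3*√(25 + 1/81)))*26 = (55/7 + (-9 + 3*√(2026/81)))*26 = (55/7 + (-9 + 3*(√2026/9)))*26 = (55/7 + (-9 + √2026/3))*26 = (-8/7 + √2026/3)*26 = -208/7 + 26*√2026/3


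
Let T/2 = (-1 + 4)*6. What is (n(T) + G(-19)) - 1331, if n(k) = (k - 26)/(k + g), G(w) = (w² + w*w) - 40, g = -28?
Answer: -2591/4 ≈ -647.75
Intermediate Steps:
G(w) = -40 + 2*w² (G(w) = (w² + w²) - 40 = 2*w² - 40 = -40 + 2*w²)
T = 36 (T = 2*((-1 + 4)*6) = 2*(3*6) = 2*18 = 36)
n(k) = (-26 + k)/(-28 + k) (n(k) = (k - 26)/(k - 28) = (-26 + k)/(-28 + k))
(n(T) + G(-19)) - 1331 = ((-26 + 36)/(-28 + 36) + (-40 + 2*(-19)²)) - 1331 = (10/8 + (-40 + 2*361)) - 1331 = ((⅛)*10 + (-40 + 722)) - 1331 = (5/4 + 682) - 1331 = 2733/4 - 1331 = -2591/4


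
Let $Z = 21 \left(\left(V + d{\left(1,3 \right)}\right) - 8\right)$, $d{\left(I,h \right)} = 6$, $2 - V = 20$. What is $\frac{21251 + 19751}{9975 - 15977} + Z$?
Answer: $- \frac{1280921}{3001} \approx -426.83$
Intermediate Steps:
$V = -18$ ($V = 2 - 20 = -18$)
$Z = -420$ ($Z = 21 \left(\left(-18 + 6\right) - 8\right) = 21 \left(-12 - 8\right) = 21 \left(-20\right) = -420$)
$\frac{21251 + 19751}{9975 - 15977} + Z = \frac{21251 + 19751}{9975 - 15977} - 420 = \frac{41002}{-6002} - 420 = 41002 \left(- \frac{1}{6002}\right) - 420 = - \frac{20501}{3001} - 420 = - \frac{1280921}{3001}$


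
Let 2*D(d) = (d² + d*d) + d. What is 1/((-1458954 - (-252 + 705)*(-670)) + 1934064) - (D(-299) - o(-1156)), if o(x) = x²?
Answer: 971004933391/778620 ≈ 1.2471e+6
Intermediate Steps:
D(d) = d² + d/2 (D(d) = ((d² + d*d) + d)/2 = ((d² + d²) + d)/2 = (2*d² + d)/2 = (d + 2*d²)/2 = d² + d/2)
1/((-1458954 - (-252 + 705)*(-670)) + 1934064) - (D(-299) - o(-1156)) = 1/((-1458954 - (-252 + 705)*(-670)) + 1934064) - (-299*(½ - 299) - 1*(-1156)²) = 1/((-1458954 - 453*(-670)) + 1934064) - (-299*(-597/2) - 1*1336336) = 1/((-1458954 - 1*(-303510)) + 1934064) - (178503/2 - 1336336) = 1/((-1458954 + 303510) + 1934064) - 1*(-2494169/2) = 1/(-1155444 + 1934064) + 2494169/2 = 1/778620 + 2494169/2 = 971004933391/778620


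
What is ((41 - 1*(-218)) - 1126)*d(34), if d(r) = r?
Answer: -29478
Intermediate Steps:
((41 - 1*(-218)) - 1126)*d(34) = ((41 - 1*(-218)) - 1126)*34 = ((41 + 218) - 1126)*34 = (259 - 1126)*34 = -867*34 = -29478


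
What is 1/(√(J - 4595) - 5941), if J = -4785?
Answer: -5941/35304861 - 2*I*√2345/35304861 ≈ -0.00016828 - 2.7433e-6*I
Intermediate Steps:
1/(√(J - 4595) - 5941) = 1/(√(-4785 - 4595) - 5941) = 1/(√(-9380) - 5941) = 1/(2*I*√2345 - 5941) = 1/(-5941 + 2*I*√2345)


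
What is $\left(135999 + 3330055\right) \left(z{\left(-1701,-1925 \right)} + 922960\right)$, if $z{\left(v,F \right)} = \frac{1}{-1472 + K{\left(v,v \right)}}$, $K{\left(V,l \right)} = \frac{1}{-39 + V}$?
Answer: $\frac{8193612701964461080}{2561281} \approx 3.199 \cdot 10^{12}$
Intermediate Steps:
$z{\left(v,F \right)} = \frac{1}{-1472 + \frac{1}{-39 + v}}$
$\left(135999 + 3330055\right) \left(z{\left(-1701,-1925 \right)} + 922960\right) = \left(135999 + 3330055\right) \left(\frac{39 - -1701}{-57409 + 1472 \left(-1701\right)} + 922960\right) = 3466054 \left(\frac{39 + 1701}{-57409 - 2503872} + 922960\right) = 3466054 \left(\frac{1}{-2561281} \cdot 1740 + 922960\right) = 3466054 \left(\left(- \frac{1}{2561281}\right) 1740 + 922960\right) = 3466054 \left(- \frac{1740}{2561281} + 922960\right) = 3466054 \cdot \frac{2363959910020}{2561281} = \frac{8193612701964461080}{2561281}$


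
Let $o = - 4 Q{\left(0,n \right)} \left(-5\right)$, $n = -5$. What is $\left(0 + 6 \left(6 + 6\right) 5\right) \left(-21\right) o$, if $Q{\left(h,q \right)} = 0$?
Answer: $0$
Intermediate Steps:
$o = 0$ ($o = \left(-4\right) 0 \left(-5\right) = 0 \left(-5\right) = 0$)
$\left(0 + 6 \left(6 + 6\right) 5\right) \left(-21\right) o = \left(0 + 6 \left(6 + 6\right) 5\right) \left(-21\right) 0 = \left(0 + 6 \cdot 12 \cdot 5\right) \left(-21\right) 0 = \left(0 + 72 \cdot 5\right) \left(-21\right) 0 = \left(0 + 360\right) \left(-21\right) 0 = 360 \left(-21\right) 0 = \left(-7560\right) 0 = 0$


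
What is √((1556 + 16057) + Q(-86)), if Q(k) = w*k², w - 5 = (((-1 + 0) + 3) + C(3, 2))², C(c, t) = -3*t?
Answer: √172929 ≈ 415.85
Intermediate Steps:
w = 21 (w = 5 + (((-1 + 0) + 3) - 3*2)² = 5 + ((-1 + 3) - 6)² = 5 + (2 - 6)² = 5 + (-4)² = 5 + 16 = 21)
Q(k) = 21*k²
√((1556 + 16057) + Q(-86)) = √((1556 + 16057) + 21*(-86)²) = √(17613 + 21*7396) = √(17613 + 155316) = √172929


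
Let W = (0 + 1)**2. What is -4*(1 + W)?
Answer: -8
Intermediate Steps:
W = 1 (W = 1**2 = 1)
-4*(1 + W) = -4*(1 + 1) = -4*2 = -8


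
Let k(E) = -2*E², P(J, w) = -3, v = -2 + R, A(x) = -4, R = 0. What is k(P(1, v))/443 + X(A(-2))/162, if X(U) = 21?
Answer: 2129/23922 ≈ 0.088998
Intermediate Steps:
v = -2 (v = -2 + 0 = -2)
k(P(1, v))/443 + X(A(-2))/162 = -2*(-3)²/443 + 21/162 = -2*9*(1/443) + 21*(1/162) = -18*1/443 + 7/54 = -18/443 + 7/54 = 2129/23922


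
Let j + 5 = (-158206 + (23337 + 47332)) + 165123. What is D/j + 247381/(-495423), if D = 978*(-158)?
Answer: -95746809013/38435411763 ≈ -2.4911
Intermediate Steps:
D = -154524
j = 77581 (j = -5 + ((-158206 + (23337 + 47332)) + 165123) = -5 + ((-158206 + 70669) + 165123) = -5 + (-87537 + 165123) = -5 + 77586 = 77581)
D/j + 247381/(-495423) = -154524/77581 + 247381/(-495423) = -154524*1/77581 + 247381*(-1/495423) = -154524/77581 - 247381/495423 = -95746809013/38435411763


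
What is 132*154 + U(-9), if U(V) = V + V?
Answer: 20310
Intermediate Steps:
U(V) = 2*V
132*154 + U(-9) = 132*154 + 2*(-9) = 20328 - 18 = 20310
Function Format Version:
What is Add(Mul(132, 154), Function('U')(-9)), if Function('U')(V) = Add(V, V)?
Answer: 20310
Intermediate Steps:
Function('U')(V) = Mul(2, V)
Add(Mul(132, 154), Function('U')(-9)) = Add(Mul(132, 154), Mul(2, -9)) = Add(20328, -18) = 20310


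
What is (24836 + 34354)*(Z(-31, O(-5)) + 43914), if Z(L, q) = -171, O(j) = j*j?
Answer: 2589148170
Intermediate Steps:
O(j) = j²
(24836 + 34354)*(Z(-31, O(-5)) + 43914) = (24836 + 34354)*(-171 + 43914) = 59190*43743 = 2589148170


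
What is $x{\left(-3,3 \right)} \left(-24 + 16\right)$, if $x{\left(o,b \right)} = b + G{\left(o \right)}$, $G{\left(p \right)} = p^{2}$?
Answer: $-96$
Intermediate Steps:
$x{\left(o,b \right)} = b + o^{2}$
$x{\left(-3,3 \right)} \left(-24 + 16\right) = \left(3 + \left(-3\right)^{2}\right) \left(-24 + 16\right) = \left(3 + 9\right) \left(-8\right) = 12 \left(-8\right) = -96$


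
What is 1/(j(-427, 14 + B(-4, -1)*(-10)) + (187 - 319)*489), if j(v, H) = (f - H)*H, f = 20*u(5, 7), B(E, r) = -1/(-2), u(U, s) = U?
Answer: -1/63729 ≈ -1.5691e-5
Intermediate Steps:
B(E, r) = ½ (B(E, r) = -1*(-½) = ½)
f = 100 (f = 20*5 = 100)
j(v, H) = H*(100 - H) (j(v, H) = (100 - H)*H = H*(100 - H))
1/(j(-427, 14 + B(-4, -1)*(-10)) + (187 - 319)*489) = 1/((14 + (½)*(-10))*(100 - (14 + (½)*(-10))) + (187 - 319)*489) = 1/((14 - 5)*(100 - (14 - 5)) - 132*489) = 1/(9*(100 - 1*9) - 64548) = 1/(9*(100 - 9) - 64548) = 1/(9*91 - 64548) = 1/(819 - 64548) = 1/(-63729) = -1/63729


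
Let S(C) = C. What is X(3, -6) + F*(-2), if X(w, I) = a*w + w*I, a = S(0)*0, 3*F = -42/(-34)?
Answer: -320/17 ≈ -18.824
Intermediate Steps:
F = 7/17 (F = (-42/(-34))/3 = (-42*(-1/34))/3 = (⅓)*(21/17) = 7/17 ≈ 0.41176)
a = 0 (a = 0*0 = 0)
X(w, I) = I*w (X(w, I) = 0*w + w*I = 0 + I*w = I*w)
X(3, -6) + F*(-2) = -6*3 + (7/17)*(-2) = -18 - 14/17 = -320/17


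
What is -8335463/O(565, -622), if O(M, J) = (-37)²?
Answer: -8335463/1369 ≈ -6088.7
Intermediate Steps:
O(M, J) = 1369
-8335463/O(565, -622) = -8335463/1369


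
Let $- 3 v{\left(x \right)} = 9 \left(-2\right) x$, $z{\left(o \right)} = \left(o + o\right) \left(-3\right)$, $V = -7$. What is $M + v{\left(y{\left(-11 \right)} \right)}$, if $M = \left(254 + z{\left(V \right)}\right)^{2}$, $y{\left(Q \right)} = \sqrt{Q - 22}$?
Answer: $87616 + 6 i \sqrt{33} \approx 87616.0 + 34.467 i$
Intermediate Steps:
$y{\left(Q \right)} = \sqrt{-22 + Q}$
$z{\left(o \right)} = - 6 o$ ($z{\left(o \right)} = 2 o \left(-3\right) = - 6 o$)
$M = 87616$ ($M = \left(254 - -42\right)^{2} = \left(254 + 42\right)^{2} = 296^{2} = 87616$)
$v{\left(x \right)} = 6 x$ ($v{\left(x \right)} = - \frac{9 \left(-2\right) x}{3} = - \frac{\left(-18\right) x}{3} = 6 x$)
$M + v{\left(y{\left(-11 \right)} \right)} = 87616 + 6 \sqrt{-22 - 11} = 87616 + 6 \sqrt{-33} = 87616 + 6 i \sqrt{33}$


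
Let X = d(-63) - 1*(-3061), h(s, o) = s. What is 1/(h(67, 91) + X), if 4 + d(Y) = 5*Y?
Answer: 1/2809 ≈ 0.00035600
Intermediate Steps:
d(Y) = -4 + 5*Y
X = 2742 (X = (-4 + 5*(-63)) - 1*(-3061) = (-4 - 315) + 3061 = -319 + 3061 = 2742)
1/(h(67, 91) + X) = 1/(67 + 2742) = 1/2809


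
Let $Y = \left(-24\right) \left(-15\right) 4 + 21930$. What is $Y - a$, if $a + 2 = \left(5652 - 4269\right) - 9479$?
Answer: $31468$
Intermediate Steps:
$Y = 23370$ ($Y = 360 \cdot 4 + 21930 = 1440 + 21930 = 23370$)
$a = -8098$ ($a = -2 + \left(\left(5652 - 4269\right) - 9479\right) = -2 + \left(1383 - 9479\right) = -2 - 8096 = -8098$)
$Y - a = 23370 - -8098 = 23370 + 8098 = 31468$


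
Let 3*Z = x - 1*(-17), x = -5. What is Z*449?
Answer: 1796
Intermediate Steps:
Z = 4 (Z = (-5 - 1*(-17))/3 = (-5 + 17)/3 = (⅓)*12 = 4)
Z*449 = 4*449 = 1796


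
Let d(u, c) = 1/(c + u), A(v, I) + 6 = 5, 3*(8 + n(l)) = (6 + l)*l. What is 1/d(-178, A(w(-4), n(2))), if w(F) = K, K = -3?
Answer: -179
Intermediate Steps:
w(F) = -3
n(l) = -8 + l*(6 + l)/3 (n(l) = -8 + ((6 + l)*l)/3 = -8 + (l*(6 + l))/3 = -8 + l*(6 + l)/3)
A(v, I) = -1 (A(v, I) = -6 + 5 = -1)
1/d(-178, A(w(-4), n(2))) = 1/(1/(-1 - 178)) = 1/(1/(-179)) = 1/(-1/179) = -179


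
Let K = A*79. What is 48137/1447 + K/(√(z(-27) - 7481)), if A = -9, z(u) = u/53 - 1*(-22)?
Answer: 48137/1447 + 711*I*√20953762/395354 ≈ 33.267 + 8.2322*I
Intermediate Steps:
z(u) = 22 + u/53 (z(u) = u*(1/53) + 22 = u/53 + 22 = 22 + u/53)
K = -711 (K = -9*79 = -711)
48137/1447 + K/(√(z(-27) - 7481)) = 48137/1447 - 711/√((22 + (1/53)*(-27)) - 7481) = 48137*(1/1447) - 711/√((22 - 27/53) - 7481) = 48137/1447 - 711/√(1139/53 - 7481) = 48137/1447 - 711*(-I*√20953762/395354) = 48137/1447 - (-711)*I*√20953762/395354 = 48137/1447 + 711*I*√20953762/395354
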